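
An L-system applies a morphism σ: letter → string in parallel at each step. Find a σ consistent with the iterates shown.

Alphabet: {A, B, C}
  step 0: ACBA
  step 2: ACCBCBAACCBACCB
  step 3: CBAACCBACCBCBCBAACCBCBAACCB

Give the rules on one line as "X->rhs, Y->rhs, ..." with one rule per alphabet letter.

  step 2 ⇒ step 3: ACCBCBAACCBACCB ⇒ CB·A·A·CCB·A·CCB·CB·CB·A·A·CCB·CB·A·A·CCB
    A ↦ CB
    B ↦ CCB
    C ↦ A

A->CB, B->CCB, C->A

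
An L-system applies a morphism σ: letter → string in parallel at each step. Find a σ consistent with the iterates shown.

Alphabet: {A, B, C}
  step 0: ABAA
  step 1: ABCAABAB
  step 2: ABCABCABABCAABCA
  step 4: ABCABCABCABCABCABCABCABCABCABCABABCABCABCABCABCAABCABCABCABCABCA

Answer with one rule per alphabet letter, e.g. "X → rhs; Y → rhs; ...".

A->AB, B->CA, C->BC

  step 1 ⇒ step 2: ABCAABAB ⇒ AB·CA·BC·AB·AB·CA·AB·CA
    A ↦ AB
    B ↦ CA
    C ↦ BC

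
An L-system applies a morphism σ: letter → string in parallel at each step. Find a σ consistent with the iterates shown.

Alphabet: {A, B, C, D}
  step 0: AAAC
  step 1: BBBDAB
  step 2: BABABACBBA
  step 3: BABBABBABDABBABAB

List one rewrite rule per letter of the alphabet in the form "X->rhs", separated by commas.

A->B, B->BA, C->DAB, D->C

  step 2 ⇒ step 3: BABABACBBA ⇒ BA·B·BA·B·BA·B·DAB·BA·BA·B
    A ↦ B
    B ↦ BA
    C ↦ DAB
  step 1 ⇒ step 2: BBBDAB ⇒ BA·BA·BA·C·B·BA
    D ↦ C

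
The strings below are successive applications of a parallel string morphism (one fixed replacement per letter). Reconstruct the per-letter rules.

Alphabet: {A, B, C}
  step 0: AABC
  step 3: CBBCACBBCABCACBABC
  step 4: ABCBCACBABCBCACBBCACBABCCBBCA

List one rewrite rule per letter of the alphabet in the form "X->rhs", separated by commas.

A->CB, B->BC, C->A

  step 3 ⇒ step 4: CBBCACBBCABCACBABC ⇒ A·BC·BC·A·CB·A·BC·BC·A·CB·BC·A·CB·A·BC·CB·BC·A
    A ↦ CB
    B ↦ BC
    C ↦ A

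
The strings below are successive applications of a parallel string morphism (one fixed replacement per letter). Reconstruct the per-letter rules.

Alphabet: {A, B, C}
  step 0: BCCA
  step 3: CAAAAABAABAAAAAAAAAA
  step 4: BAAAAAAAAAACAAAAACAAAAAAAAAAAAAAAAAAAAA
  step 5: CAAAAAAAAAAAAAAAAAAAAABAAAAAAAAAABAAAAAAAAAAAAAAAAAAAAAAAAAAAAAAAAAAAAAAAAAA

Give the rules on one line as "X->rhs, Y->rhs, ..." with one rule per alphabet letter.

A->AA, B->CA, C->B

  step 4 ⇒ step 5: BAAAAAAAAAACAAAAACAAAAAAAAAAAAAAAAAAAAA ⇒ CA·AA·AA·AA·AA·AA·AA·AA·AA·AA·AA·B·AA·AA·AA·AA·AA·B·AA·AA·AA·AA·AA·AA·AA·AA·AA·AA·AA·AA·AA·AA·AA·AA·AA·AA·AA·AA·AA
    A ↦ AA
    B ↦ CA
    C ↦ B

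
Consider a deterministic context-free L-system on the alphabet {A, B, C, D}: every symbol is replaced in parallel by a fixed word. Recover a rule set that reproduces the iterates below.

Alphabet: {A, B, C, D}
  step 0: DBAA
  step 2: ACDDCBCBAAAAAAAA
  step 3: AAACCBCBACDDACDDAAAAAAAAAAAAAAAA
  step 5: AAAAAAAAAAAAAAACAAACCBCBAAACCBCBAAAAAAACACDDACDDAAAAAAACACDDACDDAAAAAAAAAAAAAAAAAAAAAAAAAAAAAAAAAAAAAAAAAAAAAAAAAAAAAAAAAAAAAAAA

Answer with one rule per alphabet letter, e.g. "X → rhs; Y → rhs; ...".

A->AA, B->DD, C->AC, D->CB

  step 2 ⇒ step 3: ACDDCBCBAAAAAAAA ⇒ AA·AC·CB·CB·AC·DD·AC·DD·AA·AA·AA·AA·AA·AA·AA·AA
    A ↦ AA
    B ↦ DD
    C ↦ AC
    D ↦ CB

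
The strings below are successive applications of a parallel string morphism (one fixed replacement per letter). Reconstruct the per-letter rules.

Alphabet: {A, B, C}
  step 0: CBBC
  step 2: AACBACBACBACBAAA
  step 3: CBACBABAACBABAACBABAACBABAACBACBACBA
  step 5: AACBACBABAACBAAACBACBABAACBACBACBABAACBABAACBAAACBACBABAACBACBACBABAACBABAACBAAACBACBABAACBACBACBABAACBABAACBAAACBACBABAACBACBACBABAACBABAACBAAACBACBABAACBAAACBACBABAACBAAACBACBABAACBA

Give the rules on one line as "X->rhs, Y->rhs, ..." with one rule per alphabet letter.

A->CBA, B->AA, C->B

  step 2 ⇒ step 3: AACBACBACBACBAAA ⇒ CBA·CBA·B·AA·CBA·B·AA·CBA·B·AA·CBA·B·AA·CBA·CBA·CBA
    A ↦ CBA
    B ↦ AA
    C ↦ B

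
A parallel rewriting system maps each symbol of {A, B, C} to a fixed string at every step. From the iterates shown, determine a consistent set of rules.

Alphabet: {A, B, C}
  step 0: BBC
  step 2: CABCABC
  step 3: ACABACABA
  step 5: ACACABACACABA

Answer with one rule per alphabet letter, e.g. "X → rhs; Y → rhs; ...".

A->C, B->AB, C->A

  step 2 ⇒ step 3: CABCABC ⇒ A·C·AB·A·C·AB·A
    A ↦ C
    B ↦ AB
    C ↦ A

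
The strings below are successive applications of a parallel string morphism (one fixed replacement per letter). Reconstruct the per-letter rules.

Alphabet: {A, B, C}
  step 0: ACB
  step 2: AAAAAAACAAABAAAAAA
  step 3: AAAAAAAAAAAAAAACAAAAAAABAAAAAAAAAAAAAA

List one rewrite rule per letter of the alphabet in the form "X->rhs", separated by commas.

A->AA, B->BAA, C->ACA

  step 2 ⇒ step 3: AAAAAAACAAABAAAAAA ⇒ AA·AA·AA·AA·AA·AA·AA·ACA·AA·AA·AA·BAA·AA·AA·AA·AA·AA·AA
    A ↦ AA
    B ↦ BAA
    C ↦ ACA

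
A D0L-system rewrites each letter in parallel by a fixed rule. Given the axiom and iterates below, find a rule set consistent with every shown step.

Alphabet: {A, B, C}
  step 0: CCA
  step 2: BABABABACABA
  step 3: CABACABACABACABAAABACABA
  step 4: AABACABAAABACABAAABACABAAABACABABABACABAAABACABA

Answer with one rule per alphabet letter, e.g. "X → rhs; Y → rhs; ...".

A->BA, B->CA, C->AA

  step 3 ⇒ step 4: CABACABACABACABAAABACABA ⇒ AA·BA·CA·BA·AA·BA·CA·BA·AA·BA·CA·BA·AA·BA·CA·BA·BA·BA·CA·BA·AA·BA·CA·BA
    A ↦ BA
    B ↦ CA
    C ↦ AA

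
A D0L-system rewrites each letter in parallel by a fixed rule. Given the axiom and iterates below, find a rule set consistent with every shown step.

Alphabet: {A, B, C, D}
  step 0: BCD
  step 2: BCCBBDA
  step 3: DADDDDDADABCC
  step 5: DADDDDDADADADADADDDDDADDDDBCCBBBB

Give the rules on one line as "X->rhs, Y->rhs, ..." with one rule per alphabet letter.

  step 2 ⇒ step 3: BCCBBDA ⇒ DA·DD·DD·DA·DA·B·CC
    A ↦ CC
    B ↦ DA
    C ↦ DD
    D ↦ B

A->CC, B->DA, C->DD, D->B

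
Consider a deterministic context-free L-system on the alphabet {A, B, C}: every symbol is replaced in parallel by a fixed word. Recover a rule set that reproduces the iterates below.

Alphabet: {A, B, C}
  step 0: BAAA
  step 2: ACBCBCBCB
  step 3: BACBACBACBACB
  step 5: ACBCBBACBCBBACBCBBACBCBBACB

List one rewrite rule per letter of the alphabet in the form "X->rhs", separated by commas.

A->B, B->CB, C->A

  step 2 ⇒ step 3: ACBCBCBCB ⇒ B·A·CB·A·CB·A·CB·A·CB
    A ↦ B
    B ↦ CB
    C ↦ A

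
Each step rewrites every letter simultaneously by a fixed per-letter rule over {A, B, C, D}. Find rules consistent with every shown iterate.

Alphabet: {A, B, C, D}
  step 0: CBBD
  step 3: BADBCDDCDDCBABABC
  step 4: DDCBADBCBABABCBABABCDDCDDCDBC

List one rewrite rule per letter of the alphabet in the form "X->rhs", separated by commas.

A->DC, B->D, C->BC, D->BA

  step 3 ⇒ step 4: BADBCDDCDDCBABABC ⇒ D·DC·BA·D·BC·BA·BA·BC·BA·BA·BC·D·DC·D·DC·D·BC
    A ↦ DC
    B ↦ D
    C ↦ BC
    D ↦ BA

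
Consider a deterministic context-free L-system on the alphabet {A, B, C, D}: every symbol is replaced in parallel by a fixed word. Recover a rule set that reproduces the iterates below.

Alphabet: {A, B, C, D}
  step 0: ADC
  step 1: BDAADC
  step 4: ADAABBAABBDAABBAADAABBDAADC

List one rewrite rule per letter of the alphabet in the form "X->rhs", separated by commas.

  step 0 ⇒ step 1: ADC ⇒ B·DAA·DC
    A ↦ B
    C ↦ DC
    D ↦ DAA
    B ↦ A  (constrained at step 1)

A->B, B->A, C->DC, D->DAA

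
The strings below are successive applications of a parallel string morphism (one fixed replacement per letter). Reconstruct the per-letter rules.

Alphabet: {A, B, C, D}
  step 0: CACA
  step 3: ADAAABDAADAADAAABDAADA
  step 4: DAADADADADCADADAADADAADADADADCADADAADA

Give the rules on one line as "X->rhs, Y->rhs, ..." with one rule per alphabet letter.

  step 3 ⇒ step 4: ADAAABDAADAADAAABDAADA ⇒ DA·A·DA·DA·DA·DC·A·DA·DA·A·DA·DA·A·DA·DA·DA·DC·A·DA·DA·A·DA
    A ↦ DA
    B ↦ DC
    D ↦ A
    C ↦ AB  (constrained at step 0)

A->DA, B->DC, C->AB, D->A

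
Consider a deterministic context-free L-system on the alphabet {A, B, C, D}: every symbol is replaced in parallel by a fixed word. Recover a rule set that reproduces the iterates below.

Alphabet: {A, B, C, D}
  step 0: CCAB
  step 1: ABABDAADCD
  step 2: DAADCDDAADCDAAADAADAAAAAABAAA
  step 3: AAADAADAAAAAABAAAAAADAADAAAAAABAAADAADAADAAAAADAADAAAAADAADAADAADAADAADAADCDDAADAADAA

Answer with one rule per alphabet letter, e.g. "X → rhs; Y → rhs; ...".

A->DAA, B->DCD, C->AB, D->AAA

  step 2 ⇒ step 3: DAADCDDAADCDAAADAADAAAAAABAAA ⇒ AAA·DAA·DAA·AAA·AB·AAA·AAA·DAA·DAA·AAA·AB·AAA·DAA·DAA·DAA·AAA·DAA·DAA·AAA·DAA·DAA·DAA·DAA·DAA·DAA·DCD·DAA·DAA·DAA
    A ↦ DAA
    B ↦ DCD
    C ↦ AB
    D ↦ AAA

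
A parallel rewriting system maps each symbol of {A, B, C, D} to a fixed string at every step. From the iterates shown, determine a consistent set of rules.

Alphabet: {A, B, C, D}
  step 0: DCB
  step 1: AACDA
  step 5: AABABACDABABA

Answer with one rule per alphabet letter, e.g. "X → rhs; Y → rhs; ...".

A->B, B->A, C->ACD, D->A

  step 0 ⇒ step 1: DCB ⇒ A·ACD·A
    B ↦ A
    C ↦ ACD
    D ↦ A
    A ↦ B  (constrained at step 1)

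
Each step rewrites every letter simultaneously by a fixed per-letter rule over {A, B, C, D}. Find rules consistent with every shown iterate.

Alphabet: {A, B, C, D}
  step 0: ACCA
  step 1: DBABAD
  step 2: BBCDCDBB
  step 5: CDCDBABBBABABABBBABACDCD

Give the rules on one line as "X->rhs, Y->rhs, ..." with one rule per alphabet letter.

A->D, B->C, C->BA, D->BB

  step 1 ⇒ step 2: DBABAD ⇒ BB·C·D·C·D·BB
    A ↦ D
    B ↦ C
    D ↦ BB
  step 0 ⇒ step 1: ACCA ⇒ D·BA·BA·D
    C ↦ BA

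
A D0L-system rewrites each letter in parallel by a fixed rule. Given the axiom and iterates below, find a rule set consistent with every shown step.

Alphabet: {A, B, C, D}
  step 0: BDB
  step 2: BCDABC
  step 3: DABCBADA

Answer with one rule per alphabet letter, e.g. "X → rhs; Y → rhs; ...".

A->BA, B->D, C->A, D->BC

  step 2 ⇒ step 3: BCDABC ⇒ D·A·BC·BA·D·A
    A ↦ BA
    B ↦ D
    C ↦ A
    D ↦ BC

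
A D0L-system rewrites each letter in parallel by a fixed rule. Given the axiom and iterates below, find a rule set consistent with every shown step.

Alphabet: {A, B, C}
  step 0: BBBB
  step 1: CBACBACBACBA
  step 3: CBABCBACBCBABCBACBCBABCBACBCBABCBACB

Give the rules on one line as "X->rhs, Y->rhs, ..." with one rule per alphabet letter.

A->C, B->CBA, C->B

  step 0 ⇒ step 1: BBBB ⇒ CBA·CBA·CBA·CBA
    B ↦ CBA
    A ↦ C  (constrained at step 1)
    C ↦ B  (constrained at step 1)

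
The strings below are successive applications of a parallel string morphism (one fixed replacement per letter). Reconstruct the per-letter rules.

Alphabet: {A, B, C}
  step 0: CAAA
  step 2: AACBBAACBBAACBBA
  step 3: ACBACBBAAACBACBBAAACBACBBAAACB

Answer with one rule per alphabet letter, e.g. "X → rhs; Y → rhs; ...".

  step 2 ⇒ step 3: AACBBAACBBAACBBA ⇒ ACB·ACB·B·A·A·ACB·ACB·B·A·A·ACB·ACB·B·A·A·ACB
    A ↦ ACB
    B ↦ A
    C ↦ B

A->ACB, B->A, C->B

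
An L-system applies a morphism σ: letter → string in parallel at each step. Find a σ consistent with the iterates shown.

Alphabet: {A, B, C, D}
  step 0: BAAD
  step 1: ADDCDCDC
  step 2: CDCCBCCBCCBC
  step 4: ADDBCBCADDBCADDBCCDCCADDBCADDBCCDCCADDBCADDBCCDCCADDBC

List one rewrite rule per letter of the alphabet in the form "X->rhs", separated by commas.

A->CD, B->ADD, C->BC, D->C

  step 1 ⇒ step 2: ADDCDCDC ⇒ CD·C·C·BC·C·BC·C·BC
    A ↦ CD
    C ↦ BC
    D ↦ C
  step 0 ⇒ step 1: BAAD ⇒ ADD·CD·CD·C
    B ↦ ADD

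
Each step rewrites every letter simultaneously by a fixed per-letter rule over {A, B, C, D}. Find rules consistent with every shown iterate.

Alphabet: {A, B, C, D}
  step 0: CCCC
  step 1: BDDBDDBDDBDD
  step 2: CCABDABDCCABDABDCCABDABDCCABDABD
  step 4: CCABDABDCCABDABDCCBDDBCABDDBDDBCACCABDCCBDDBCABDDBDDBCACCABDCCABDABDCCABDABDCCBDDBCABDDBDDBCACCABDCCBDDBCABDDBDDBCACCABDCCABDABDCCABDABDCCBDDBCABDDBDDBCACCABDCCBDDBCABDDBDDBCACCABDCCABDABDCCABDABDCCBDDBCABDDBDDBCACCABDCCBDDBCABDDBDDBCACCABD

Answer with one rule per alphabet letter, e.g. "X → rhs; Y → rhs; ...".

A->BCA, B->CC, C->BDD, D->ABD

  step 1 ⇒ step 2: BDDBDDBDDBDD ⇒ CC·ABD·ABD·CC·ABD·ABD·CC·ABD·ABD·CC·ABD·ABD
    B ↦ CC
    D ↦ ABD
    A ↦ BCA  (constrained at step 2)
  step 0 ⇒ step 1: CCCC ⇒ BDD·BDD·BDD·BDD
    C ↦ BDD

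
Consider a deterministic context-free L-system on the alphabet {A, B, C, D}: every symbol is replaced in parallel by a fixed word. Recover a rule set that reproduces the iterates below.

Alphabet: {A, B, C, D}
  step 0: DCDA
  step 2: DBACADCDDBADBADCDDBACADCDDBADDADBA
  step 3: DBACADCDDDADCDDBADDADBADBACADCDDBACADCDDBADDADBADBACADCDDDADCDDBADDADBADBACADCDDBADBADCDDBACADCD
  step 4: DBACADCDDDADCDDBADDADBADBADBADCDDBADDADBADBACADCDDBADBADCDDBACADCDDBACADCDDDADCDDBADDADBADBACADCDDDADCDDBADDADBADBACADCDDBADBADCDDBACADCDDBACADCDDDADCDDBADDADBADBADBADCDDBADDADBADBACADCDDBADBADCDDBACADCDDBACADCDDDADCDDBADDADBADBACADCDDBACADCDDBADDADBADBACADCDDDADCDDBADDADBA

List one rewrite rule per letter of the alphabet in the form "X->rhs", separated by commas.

A->DCD, B->CA, C->DDA, D->DBA

  step 3 ⇒ step 4: DBACADCDDDADCDDBADDADBADBACADCDDBACADCDDBADDADBADBACADCDDDADCDDBADDADBADBACADCDDBADBADCDDBACADCD ⇒ DBA·CA·DCD·DDA·DCD·DBA·DDA·DBA·DBA·DBA·DCD·DBA·DDA·DBA·DBA·CA·DCD·DBA·DBA·DCD·DBA·CA·DCD·DBA·CA·DCD·DDA·DCD·DBA·DDA·DBA·DBA·CA·DCD·DDA·DCD·DBA·DDA·DBA·DBA·CA·DCD·DBA·DBA·DCD·DBA·CA·DCD·DBA·CA·DCD·DDA·DCD·DBA·DDA·DBA·DBA·DBA·DCD·DBA·DDA·DBA·DBA·CA·DCD·DBA·DBA·DCD·DBA·CA·DCD·DBA·CA·DCD·DDA·DCD·DBA·DDA·DBA·DBA·CA·DCD·DBA·CA·DCD·DBA·DDA·DBA·DBA·CA·DCD·DDA·DCD·DBA·DDA·DBA
    A ↦ DCD
    B ↦ CA
    C ↦ DDA
    D ↦ DBA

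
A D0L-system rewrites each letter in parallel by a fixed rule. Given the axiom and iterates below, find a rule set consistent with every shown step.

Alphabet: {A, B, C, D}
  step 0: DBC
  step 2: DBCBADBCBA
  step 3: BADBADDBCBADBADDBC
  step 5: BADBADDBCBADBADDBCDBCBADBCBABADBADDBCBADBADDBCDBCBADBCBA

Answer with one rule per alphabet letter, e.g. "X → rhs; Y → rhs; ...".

  step 2 ⇒ step 3: DBCBADBCBA ⇒ BA·DB·AD·DB·C·BA·DB·AD·DB·C
    A ↦ C
    B ↦ DB
    C ↦ AD
    D ↦ BA

A->C, B->DB, C->AD, D->BA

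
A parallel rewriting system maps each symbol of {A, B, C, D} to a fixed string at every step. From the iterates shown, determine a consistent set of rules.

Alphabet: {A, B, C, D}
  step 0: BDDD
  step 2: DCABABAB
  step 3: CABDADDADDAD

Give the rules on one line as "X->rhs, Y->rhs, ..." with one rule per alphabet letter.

A->D, B->AD, C->AB, D->C

  step 2 ⇒ step 3: DCABABAB ⇒ C·AB·D·AD·D·AD·D·AD
    A ↦ D
    B ↦ AD
    C ↦ AB
    D ↦ C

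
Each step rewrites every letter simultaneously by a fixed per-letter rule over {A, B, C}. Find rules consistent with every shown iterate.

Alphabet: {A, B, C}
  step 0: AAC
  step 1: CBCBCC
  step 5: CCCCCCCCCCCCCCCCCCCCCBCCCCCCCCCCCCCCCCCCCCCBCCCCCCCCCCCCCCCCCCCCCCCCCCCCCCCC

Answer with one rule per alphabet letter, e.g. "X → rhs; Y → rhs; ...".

  step 0 ⇒ step 1: AAC ⇒ CB·CB·CC
    A ↦ CB
    C ↦ CC
    B ↦ A  (constrained at step 1)

A->CB, B->A, C->CC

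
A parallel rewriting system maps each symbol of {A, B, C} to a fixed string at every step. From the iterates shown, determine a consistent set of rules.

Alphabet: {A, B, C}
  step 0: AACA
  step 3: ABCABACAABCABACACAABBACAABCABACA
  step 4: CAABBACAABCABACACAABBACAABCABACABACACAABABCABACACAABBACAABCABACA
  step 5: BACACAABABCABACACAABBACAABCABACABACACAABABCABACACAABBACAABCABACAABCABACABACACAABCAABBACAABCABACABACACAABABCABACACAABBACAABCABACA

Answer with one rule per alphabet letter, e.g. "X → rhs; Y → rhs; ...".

A->CA, B->AB, C->BA

  step 4 ⇒ step 5: CAABBACAABCABACACAABBACAABCABACABACACAABABCABACACAABBACAABCABACA ⇒ BA·CA·CA·AB·AB·CA·BA·CA·CA·AB·BA·CA·AB·CA·BA·CA·BA·CA·CA·AB·AB·CA·BA·CA·CA·AB·BA·CA·AB·CA·BA·CA·AB·CA·BA·CA·BA·CA·CA·AB·CA·AB·BA·CA·AB·CA·BA·CA·BA·CA·CA·AB·AB·CA·BA·CA·CA·AB·BA·CA·AB·CA·BA·CA
    A ↦ CA
    B ↦ AB
    C ↦ BA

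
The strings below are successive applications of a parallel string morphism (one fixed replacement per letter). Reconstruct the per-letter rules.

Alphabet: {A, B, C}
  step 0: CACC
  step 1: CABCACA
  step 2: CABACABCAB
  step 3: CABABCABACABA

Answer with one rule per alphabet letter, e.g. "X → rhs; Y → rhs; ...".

  step 2 ⇒ step 3: CABACABCAB ⇒ CA·B·A·B·CA·B·A·CA·B·A
    A ↦ B
    B ↦ A
    C ↦ CA

A->B, B->A, C->CA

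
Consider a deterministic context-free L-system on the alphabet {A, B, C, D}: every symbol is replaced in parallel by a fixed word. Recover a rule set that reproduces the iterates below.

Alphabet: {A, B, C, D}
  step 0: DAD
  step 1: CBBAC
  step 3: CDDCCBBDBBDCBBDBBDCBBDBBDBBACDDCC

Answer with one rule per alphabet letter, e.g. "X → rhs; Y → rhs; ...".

  step 0 ⇒ step 1: DAD ⇒ C·BBA·C
    A ↦ BBA
    D ↦ C
    B ↦ BBD  (constrained at step 1)
    C ↦ CDD  (constrained at step 1)

A->BBA, B->BBD, C->CDD, D->C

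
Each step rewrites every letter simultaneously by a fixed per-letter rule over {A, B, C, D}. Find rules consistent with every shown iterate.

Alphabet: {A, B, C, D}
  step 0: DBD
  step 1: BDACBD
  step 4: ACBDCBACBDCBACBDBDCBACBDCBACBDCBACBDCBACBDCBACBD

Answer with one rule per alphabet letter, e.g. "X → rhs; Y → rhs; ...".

  step 0 ⇒ step 1: DBD ⇒ BD·AC·BD
    B ↦ AC
    D ↦ BD
    A ↦ BD  (constrained at step 1)
    C ↦ CB  (constrained at step 1)

A->BD, B->AC, C->CB, D->BD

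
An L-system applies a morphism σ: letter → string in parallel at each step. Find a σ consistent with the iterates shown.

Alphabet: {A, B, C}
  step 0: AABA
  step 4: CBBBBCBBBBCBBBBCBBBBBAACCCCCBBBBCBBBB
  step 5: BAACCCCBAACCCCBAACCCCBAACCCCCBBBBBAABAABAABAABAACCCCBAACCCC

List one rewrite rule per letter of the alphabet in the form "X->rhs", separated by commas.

A->BB, B->C, C->BAA

  step 4 ⇒ step 5: CBBBBCBBBBCBBBBCBBBBBAACCCCCBBBBCBBBB ⇒ BAA·C·C·C·C·BAA·C·C·C·C·BAA·C·C·C·C·BAA·C·C·C·C·C·BB·BB·BAA·BAA·BAA·BAA·BAA·C·C·C·C·BAA·C·C·C·C
    A ↦ BB
    B ↦ C
    C ↦ BAA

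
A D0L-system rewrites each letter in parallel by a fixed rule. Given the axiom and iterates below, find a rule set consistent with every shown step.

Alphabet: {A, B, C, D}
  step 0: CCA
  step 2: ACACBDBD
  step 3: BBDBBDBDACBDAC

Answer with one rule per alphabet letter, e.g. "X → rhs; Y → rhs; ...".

  step 2 ⇒ step 3: ACACBDBD ⇒ BB·D·BB·D·BD·AC·BD·AC
    A ↦ BB
    B ↦ BD
    C ↦ D
    D ↦ AC

A->BB, B->BD, C->D, D->AC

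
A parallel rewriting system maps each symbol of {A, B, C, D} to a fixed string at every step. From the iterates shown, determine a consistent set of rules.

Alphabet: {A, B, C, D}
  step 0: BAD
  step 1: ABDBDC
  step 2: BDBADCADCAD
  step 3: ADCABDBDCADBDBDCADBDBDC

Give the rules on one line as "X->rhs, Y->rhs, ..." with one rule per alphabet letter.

  step 2 ⇒ step 3: BDBADCADCAD ⇒ A·DC·A·BDB·DC·AD·BDB·DC·AD·BDB·DC
    A ↦ BDB
    B ↦ A
    C ↦ AD
    D ↦ DC

A->BDB, B->A, C->AD, D->DC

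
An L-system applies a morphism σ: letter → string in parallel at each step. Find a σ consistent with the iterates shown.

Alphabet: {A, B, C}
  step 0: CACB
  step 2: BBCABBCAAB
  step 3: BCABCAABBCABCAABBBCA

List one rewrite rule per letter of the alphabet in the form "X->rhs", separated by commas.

A->B, B->BCA, C->A

  step 2 ⇒ step 3: BBCABBCAAB ⇒ BCA·BCA·A·B·BCA·BCA·A·B·B·BCA
    A ↦ B
    B ↦ BCA
    C ↦ A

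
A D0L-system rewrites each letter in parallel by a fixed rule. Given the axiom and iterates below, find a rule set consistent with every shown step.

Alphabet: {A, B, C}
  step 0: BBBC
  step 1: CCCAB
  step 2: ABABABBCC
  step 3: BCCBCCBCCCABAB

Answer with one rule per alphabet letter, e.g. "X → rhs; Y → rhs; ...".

A->BC, B->C, C->AB

  step 2 ⇒ step 3: ABABABBCC ⇒ BC·C·BC·C·BC·C·C·AB·AB
    A ↦ BC
    B ↦ C
    C ↦ AB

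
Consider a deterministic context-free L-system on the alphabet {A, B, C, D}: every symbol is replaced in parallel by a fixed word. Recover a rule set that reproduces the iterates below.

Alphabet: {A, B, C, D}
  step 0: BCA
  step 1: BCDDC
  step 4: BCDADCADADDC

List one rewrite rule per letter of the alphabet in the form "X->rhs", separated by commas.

  step 0 ⇒ step 1: BCA ⇒ BC·D·DC
    A ↦ DC
    B ↦ BC
    C ↦ D
    D ↦ A  (constrained at step 1)

A->DC, B->BC, C->D, D->A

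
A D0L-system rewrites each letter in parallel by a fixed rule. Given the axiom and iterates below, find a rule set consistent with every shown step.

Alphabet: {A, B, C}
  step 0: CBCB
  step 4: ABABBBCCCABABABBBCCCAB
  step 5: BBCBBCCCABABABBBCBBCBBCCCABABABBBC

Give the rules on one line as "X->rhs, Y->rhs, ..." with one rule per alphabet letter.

  step 4 ⇒ step 5: ABABBBCCCABABABBBCCCAB ⇒ BB·C·BB·C·C·C·AB·AB·AB·BB·C·BB·C·BB·C·C·C·AB·AB·AB·BB·C
    A ↦ BB
    B ↦ C
    C ↦ AB

A->BB, B->C, C->AB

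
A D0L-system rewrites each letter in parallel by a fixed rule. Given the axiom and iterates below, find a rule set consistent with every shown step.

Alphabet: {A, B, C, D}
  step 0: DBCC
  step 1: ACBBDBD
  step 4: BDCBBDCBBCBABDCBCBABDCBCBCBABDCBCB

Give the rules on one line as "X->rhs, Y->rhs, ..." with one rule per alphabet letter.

A->B, B->CB, C->BD, D->A

  step 0 ⇒ step 1: DBCC ⇒ A·CB·BD·BD
    B ↦ CB
    C ↦ BD
    D ↦ A
    A ↦ B  (constrained at step 1)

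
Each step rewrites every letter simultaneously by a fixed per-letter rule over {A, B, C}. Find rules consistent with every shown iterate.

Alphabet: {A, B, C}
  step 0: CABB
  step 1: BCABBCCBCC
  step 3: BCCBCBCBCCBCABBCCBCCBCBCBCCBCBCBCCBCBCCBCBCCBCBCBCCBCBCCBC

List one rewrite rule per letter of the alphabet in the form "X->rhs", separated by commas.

A->AB, B->BCC, C->BC

  step 0 ⇒ step 1: CABB ⇒ BC·AB·BCC·BCC
    A ↦ AB
    B ↦ BCC
    C ↦ BC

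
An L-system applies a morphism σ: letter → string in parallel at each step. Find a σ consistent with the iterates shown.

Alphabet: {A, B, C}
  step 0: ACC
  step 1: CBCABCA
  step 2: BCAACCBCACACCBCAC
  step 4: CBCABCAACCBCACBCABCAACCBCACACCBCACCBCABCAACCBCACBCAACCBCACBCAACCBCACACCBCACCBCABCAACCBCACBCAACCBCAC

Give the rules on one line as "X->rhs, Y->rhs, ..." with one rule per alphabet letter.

A->C, B->ACC, C->BCA

  step 1 ⇒ step 2: CBCABCA ⇒ BCA·ACC·BCA·C·ACC·BCA·C
    A ↦ C
    B ↦ ACC
    C ↦ BCA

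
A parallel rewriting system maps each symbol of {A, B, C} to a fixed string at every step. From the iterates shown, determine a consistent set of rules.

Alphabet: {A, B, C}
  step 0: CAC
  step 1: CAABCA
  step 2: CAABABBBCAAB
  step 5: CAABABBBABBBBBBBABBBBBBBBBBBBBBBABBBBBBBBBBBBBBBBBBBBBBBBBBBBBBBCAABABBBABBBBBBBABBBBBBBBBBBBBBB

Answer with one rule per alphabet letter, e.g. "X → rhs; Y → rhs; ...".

  step 1 ⇒ step 2: CAABCA ⇒ CA·AB·AB·BB·CA·AB
    A ↦ AB
    B ↦ BB
    C ↦ CA

A->AB, B->BB, C->CA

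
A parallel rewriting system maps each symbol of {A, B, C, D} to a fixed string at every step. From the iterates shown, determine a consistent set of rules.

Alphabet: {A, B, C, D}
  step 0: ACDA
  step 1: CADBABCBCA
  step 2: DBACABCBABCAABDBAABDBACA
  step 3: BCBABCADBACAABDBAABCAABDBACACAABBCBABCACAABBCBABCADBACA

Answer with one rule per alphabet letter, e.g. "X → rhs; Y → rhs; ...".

A->CA, B->AB, C->DBA, D->BCB

  step 2 ⇒ step 3: DBACABCBABCAABDBAABDBACA ⇒ BCB·AB·CA·DBA·CA·AB·DBA·AB·CA·AB·DBA·CA·CA·AB·BCB·AB·CA·CA·AB·BCB·AB·CA·DBA·CA
    A ↦ CA
    B ↦ AB
    C ↦ DBA
    D ↦ BCB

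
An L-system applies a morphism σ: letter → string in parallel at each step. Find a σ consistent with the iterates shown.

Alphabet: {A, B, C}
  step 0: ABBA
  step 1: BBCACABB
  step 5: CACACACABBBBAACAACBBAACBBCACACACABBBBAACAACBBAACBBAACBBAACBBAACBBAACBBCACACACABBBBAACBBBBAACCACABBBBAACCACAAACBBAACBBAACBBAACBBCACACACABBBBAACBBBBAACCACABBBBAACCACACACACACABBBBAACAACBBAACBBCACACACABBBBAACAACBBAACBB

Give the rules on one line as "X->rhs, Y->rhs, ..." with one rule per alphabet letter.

A->BB, B->CA, C->AAC

  step 0 ⇒ step 1: ABBA ⇒ BB·CA·CA·BB
    A ↦ BB
    B ↦ CA
    C ↦ AAC  (constrained at step 1)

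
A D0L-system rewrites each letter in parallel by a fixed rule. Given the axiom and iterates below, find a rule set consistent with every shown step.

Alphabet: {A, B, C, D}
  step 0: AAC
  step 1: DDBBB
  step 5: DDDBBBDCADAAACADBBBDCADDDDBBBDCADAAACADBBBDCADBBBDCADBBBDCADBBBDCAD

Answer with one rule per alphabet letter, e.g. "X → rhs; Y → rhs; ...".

  step 0 ⇒ step 1: AAC ⇒ D·D·BBB
    A ↦ D
    C ↦ BBB
    B ↦ A  (constrained at step 1)
    D ↦ CAD  (constrained at step 1)

A->D, B->A, C->BBB, D->CAD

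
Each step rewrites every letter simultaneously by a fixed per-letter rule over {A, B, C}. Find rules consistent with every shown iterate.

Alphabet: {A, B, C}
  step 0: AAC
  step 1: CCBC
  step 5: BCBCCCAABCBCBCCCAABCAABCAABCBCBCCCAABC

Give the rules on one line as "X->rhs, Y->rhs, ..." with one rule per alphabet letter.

  step 0 ⇒ step 1: AAC ⇒ C·C·BC
    A ↦ C
    C ↦ BC
    B ↦ AA  (constrained at step 1)

A->C, B->AA, C->BC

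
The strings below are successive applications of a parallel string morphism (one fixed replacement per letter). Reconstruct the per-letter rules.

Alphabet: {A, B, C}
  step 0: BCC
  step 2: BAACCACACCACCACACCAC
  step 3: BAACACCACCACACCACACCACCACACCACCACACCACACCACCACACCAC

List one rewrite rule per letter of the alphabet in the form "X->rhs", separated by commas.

A->AC, B->BA, C->CAC

  step 2 ⇒ step 3: BAACCACACCACCACACCAC ⇒ BA·AC·AC·CAC·CAC·AC·CAC·AC·CAC·CAC·AC·CAC·CAC·AC·CAC·AC·CAC·CAC·AC·CAC
    A ↦ AC
    B ↦ BA
    C ↦ CAC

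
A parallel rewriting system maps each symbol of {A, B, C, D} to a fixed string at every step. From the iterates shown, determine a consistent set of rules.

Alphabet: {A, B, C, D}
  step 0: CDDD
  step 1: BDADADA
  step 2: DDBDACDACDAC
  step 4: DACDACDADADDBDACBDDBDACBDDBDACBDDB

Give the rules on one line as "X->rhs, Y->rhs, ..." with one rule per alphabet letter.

  step 1 ⇒ step 2: BDADADA ⇒ DDB·DA·C·DA·C·DA·C
    A ↦ C
    B ↦ DDB
    D ↦ DA
  step 0 ⇒ step 1: CDDD ⇒ B·DA·DA·DA
    C ↦ B

A->C, B->DDB, C->B, D->DA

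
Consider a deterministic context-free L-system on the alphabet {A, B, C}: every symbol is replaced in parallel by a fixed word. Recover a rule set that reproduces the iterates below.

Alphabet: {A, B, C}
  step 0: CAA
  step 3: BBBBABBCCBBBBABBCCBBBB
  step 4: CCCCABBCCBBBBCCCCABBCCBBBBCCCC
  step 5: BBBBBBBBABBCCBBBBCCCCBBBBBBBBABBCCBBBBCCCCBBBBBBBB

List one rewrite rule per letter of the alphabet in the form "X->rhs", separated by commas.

  step 4 ⇒ step 5: CCCCABBCCBBBBCCCCABBCCBBBBCCCC ⇒ BB·BB·BB·BB·ABB·C·C·BB·BB·C·C·C·C·BB·BB·BB·BB·ABB·C·C·BB·BB·C·C·C·C·BB·BB·BB·BB
    A ↦ ABB
    B ↦ C
    C ↦ BB

A->ABB, B->C, C->BB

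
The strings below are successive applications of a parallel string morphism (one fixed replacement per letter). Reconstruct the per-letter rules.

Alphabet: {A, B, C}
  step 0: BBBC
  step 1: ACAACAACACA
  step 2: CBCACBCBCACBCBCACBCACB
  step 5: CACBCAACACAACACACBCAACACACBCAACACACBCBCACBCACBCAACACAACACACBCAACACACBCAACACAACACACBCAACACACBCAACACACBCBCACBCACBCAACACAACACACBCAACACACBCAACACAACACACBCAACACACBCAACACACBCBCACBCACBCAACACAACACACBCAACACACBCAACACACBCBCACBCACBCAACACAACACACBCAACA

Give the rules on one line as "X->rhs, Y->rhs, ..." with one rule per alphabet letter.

A->CB, B->ACA, C->CA

  step 1 ⇒ step 2: ACAACAACACA ⇒ CB·CA·CB·CB·CA·CB·CB·CA·CB·CA·CB
    A ↦ CB
    C ↦ CA
  step 0 ⇒ step 1: BBBC ⇒ ACA·ACA·ACA·CA
    B ↦ ACA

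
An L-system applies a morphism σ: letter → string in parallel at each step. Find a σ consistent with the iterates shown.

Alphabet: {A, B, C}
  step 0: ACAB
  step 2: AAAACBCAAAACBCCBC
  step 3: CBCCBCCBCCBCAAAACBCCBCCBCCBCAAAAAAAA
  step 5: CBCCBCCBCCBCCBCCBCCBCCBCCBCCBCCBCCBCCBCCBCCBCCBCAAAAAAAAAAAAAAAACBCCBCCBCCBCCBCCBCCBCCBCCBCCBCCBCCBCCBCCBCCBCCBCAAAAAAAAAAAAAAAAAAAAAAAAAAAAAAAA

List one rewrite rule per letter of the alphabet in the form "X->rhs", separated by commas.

A->CBC, B->AA, C->A

  step 2 ⇒ step 3: AAAACBCAAAACBCCBC ⇒ CBC·CBC·CBC·CBC·A·AA·A·CBC·CBC·CBC·CBC·A·AA·A·A·AA·A
    A ↦ CBC
    B ↦ AA
    C ↦ A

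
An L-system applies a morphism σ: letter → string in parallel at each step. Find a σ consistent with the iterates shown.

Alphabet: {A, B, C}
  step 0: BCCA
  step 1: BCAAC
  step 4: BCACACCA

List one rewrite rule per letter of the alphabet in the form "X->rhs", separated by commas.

A->C, B->BC, C->A

  step 0 ⇒ step 1: BCCA ⇒ BC·A·A·C
    A ↦ C
    B ↦ BC
    C ↦ A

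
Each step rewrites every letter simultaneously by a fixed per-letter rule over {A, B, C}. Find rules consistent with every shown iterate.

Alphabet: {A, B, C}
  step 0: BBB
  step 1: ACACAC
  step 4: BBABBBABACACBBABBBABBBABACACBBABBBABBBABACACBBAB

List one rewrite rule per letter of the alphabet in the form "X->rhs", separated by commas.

A->BB, B->AC, C->AB

  step 0 ⇒ step 1: BBB ⇒ AC·AC·AC
    B ↦ AC
    A ↦ BB  (constrained at step 1)
    C ↦ AB  (constrained at step 1)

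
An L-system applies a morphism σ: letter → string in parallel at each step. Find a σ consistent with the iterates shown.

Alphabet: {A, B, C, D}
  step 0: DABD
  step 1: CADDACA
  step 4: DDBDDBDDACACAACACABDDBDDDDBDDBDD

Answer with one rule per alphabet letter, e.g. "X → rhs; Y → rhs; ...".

A->DD, B->A, C->B, D->CA

  step 0 ⇒ step 1: DABD ⇒ CA·DD·A·CA
    A ↦ DD
    B ↦ A
    D ↦ CA
    C ↦ B  (constrained at step 1)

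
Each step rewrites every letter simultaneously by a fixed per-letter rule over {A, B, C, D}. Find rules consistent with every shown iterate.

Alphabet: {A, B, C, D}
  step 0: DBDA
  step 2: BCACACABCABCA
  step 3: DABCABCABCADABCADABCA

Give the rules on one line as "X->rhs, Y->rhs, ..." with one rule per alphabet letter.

  step 2 ⇒ step 3: BCACACABCABCA ⇒ DA·B·CA·B·CA·B·CA·DA·B·CA·DA·B·CA
    A ↦ CA
    B ↦ DA
    C ↦ B
    D ↦ CA  (constrained at step 0)

A->CA, B->DA, C->B, D->CA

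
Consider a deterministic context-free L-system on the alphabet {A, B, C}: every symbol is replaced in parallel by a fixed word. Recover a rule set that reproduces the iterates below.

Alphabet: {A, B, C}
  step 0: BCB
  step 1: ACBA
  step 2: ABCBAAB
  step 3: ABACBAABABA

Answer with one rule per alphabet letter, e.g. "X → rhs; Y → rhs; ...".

  step 2 ⇒ step 3: ABCBAAB ⇒ AB·A·CB·A·AB·AB·A
    A ↦ AB
    B ↦ A
    C ↦ CB

A->AB, B->A, C->CB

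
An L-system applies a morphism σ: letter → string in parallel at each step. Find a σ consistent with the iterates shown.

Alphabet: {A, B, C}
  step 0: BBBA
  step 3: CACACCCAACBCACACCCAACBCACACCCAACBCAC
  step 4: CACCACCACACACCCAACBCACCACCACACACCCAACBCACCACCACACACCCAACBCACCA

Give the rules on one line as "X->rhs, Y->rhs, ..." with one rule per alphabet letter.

  step 3 ⇒ step 4: CACACCCAACBCACACCCAACBCACACCCAACBCAC ⇒ CA·C·CA·C·CA·CA·CA·C·C·CA·ACB·CA·C·CA·C·CA·CA·CA·C·C·CA·ACB·CA·C·CA·C·CA·CA·CA·C·C·CA·ACB·CA·C·CA
    A ↦ C
    B ↦ ACB
    C ↦ CA

A->C, B->ACB, C->CA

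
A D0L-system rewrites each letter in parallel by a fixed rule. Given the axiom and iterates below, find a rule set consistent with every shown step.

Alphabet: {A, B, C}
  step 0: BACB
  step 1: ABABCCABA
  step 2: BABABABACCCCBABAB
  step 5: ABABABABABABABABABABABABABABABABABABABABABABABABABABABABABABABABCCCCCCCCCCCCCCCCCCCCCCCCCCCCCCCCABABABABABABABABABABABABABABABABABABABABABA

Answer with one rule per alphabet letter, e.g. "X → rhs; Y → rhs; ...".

A->B, B->ABA, C->CC

  step 1 ⇒ step 2: ABABCCABA ⇒ B·ABA·B·ABA·CC·CC·B·ABA·B
    A ↦ B
    B ↦ ABA
    C ↦ CC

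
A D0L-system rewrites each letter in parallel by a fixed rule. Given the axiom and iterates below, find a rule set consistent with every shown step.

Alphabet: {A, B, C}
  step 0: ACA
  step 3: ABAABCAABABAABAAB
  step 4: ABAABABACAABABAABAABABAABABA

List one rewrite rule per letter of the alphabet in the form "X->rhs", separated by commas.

A->AB, B->A, C->CA

  step 3 ⇒ step 4: ABAABCAABABAABAAB ⇒ AB·A·AB·AB·A·CA·AB·AB·A·AB·A·AB·AB·A·AB·AB·A
    A ↦ AB
    B ↦ A
    C ↦ CA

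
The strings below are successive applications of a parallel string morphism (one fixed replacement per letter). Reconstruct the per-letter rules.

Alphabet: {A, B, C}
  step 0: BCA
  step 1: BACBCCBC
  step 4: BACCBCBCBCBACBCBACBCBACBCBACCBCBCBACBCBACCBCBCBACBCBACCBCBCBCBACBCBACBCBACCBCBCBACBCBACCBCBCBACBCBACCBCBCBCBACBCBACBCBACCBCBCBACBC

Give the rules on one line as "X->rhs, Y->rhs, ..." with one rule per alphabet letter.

A->CBC, B->BAC, C->BC

  step 0 ⇒ step 1: BCA ⇒ BAC·BC·CBC
    A ↦ CBC
    B ↦ BAC
    C ↦ BC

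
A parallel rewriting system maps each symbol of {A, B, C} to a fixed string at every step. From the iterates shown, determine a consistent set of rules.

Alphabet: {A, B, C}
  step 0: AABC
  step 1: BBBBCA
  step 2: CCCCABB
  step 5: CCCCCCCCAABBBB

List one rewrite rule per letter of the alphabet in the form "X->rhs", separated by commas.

A->BB, B->C, C->A

  step 1 ⇒ step 2: BBBBCA ⇒ C·C·C·C·A·BB
    A ↦ BB
    B ↦ C
    C ↦ A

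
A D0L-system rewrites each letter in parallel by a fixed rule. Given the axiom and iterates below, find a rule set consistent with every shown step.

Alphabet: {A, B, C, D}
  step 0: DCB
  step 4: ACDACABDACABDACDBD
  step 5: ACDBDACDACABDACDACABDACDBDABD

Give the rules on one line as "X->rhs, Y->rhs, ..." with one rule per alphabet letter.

A->AC, B->A, C->D, D->BD

  step 4 ⇒ step 5: ACDACABDACABDACDBD ⇒ AC·D·BD·AC·D·AC·A·BD·AC·D·AC·A·BD·AC·D·BD·A·BD
    A ↦ AC
    B ↦ A
    C ↦ D
    D ↦ BD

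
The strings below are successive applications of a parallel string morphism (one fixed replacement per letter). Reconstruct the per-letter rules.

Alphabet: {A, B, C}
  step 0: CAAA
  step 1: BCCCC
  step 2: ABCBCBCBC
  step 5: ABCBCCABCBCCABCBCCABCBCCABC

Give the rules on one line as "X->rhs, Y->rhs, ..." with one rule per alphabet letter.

A->C, B->A, C->BC

  step 1 ⇒ step 2: BCCCC ⇒ A·BC·BC·BC·BC
    B ↦ A
    C ↦ BC
  step 0 ⇒ step 1: CAAA ⇒ BC·C·C·C
    A ↦ C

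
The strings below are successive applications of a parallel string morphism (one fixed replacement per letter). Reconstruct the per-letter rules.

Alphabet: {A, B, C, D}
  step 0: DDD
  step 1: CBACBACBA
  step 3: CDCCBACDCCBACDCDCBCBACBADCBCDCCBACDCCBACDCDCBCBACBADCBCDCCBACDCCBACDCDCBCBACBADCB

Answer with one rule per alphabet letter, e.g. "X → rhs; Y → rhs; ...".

A->DDB, B->DCB, C->CDC, D->CBA

  step 0 ⇒ step 1: DDD ⇒ CBA·CBA·CBA
    D ↦ CBA
    A ↦ DDB  (constrained at step 1)
    B ↦ DCB  (constrained at step 1)
    C ↦ CDC  (constrained at step 1)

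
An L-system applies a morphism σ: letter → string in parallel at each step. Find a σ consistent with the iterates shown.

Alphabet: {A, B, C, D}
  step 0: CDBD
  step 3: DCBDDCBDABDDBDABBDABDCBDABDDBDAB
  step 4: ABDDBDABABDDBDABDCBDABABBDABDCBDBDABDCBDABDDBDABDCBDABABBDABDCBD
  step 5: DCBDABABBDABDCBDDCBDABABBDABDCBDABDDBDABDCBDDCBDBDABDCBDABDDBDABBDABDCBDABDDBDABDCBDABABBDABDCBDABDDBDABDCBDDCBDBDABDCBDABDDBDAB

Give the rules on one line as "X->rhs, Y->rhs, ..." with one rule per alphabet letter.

  step 4 ⇒ step 5: ABDDBDABABDDBDABDCBDABABBDABDCBDBDABDCBDABDDBDABDCBDABABBDABDCBD ⇒ DC·BD·AB·AB·BD·AB·DC·BD·DC·BD·AB·AB·BD·AB·DC·BD·AB·DD·BD·AB·DC·BD·DC·BD·BD·AB·DC·BD·AB·DD·BD·AB·BD·AB·DC·BD·AB·DD·BD·AB·DC·BD·AB·AB·BD·AB·DC·BD·AB·DD·BD·AB·DC·BD·DC·BD·BD·AB·DC·BD·AB·DD·BD·AB
    A ↦ DC
    B ↦ BD
    C ↦ DD
    D ↦ AB

A->DC, B->BD, C->DD, D->AB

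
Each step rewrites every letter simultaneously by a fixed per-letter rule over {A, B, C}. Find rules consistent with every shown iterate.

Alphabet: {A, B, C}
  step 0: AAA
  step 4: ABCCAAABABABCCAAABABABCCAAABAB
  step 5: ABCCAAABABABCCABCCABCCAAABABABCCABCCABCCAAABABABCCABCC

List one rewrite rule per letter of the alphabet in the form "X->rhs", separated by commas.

A->AB, B->CC, C->A

  step 4 ⇒ step 5: ABCCAAABABABCCAAABABABCCAAABAB ⇒ AB·CC·A·A·AB·AB·AB·CC·AB·CC·AB·CC·A·A·AB·AB·AB·CC·AB·CC·AB·CC·A·A·AB·AB·AB·CC·AB·CC
    A ↦ AB
    B ↦ CC
    C ↦ A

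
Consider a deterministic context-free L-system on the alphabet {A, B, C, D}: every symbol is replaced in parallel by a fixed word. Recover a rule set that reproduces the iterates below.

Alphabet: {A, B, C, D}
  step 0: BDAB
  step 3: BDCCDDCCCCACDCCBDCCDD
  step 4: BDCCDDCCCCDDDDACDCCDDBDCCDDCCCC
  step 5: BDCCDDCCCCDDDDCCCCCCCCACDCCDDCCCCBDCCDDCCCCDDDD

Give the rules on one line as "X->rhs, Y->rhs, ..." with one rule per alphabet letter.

A->AC, B->BD, C->D, D->CC

  step 4 ⇒ step 5: BDCCDDCCCCDDDDACDCCDDBDCCDDCCCC ⇒ BD·CC·D·D·CC·CC·D·D·D·D·CC·CC·CC·CC·AC·D·CC·D·D·CC·CC·BD·CC·D·D·CC·CC·D·D·D·D
    A ↦ AC
    B ↦ BD
    C ↦ D
    D ↦ CC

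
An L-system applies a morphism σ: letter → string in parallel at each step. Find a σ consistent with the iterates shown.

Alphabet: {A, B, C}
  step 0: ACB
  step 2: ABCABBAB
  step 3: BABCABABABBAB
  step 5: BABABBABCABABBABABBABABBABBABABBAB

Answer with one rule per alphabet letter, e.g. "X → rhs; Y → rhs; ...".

  step 2 ⇒ step 3: ABCABBAB ⇒ B·AB·CA·B·AB·AB·B·AB
    A ↦ B
    B ↦ AB
    C ↦ CA

A->B, B->AB, C->CA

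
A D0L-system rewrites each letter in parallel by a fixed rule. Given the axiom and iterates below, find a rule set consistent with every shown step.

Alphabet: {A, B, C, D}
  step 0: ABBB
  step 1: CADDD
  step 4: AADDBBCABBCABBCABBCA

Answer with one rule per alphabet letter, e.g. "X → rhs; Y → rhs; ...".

  step 0 ⇒ step 1: ABBB ⇒ CA·D·D·D
    A ↦ CA
    B ↦ D
    C ↦ BB  (constrained at step 1)
    D ↦ A  (constrained at step 1)

A->CA, B->D, C->BB, D->A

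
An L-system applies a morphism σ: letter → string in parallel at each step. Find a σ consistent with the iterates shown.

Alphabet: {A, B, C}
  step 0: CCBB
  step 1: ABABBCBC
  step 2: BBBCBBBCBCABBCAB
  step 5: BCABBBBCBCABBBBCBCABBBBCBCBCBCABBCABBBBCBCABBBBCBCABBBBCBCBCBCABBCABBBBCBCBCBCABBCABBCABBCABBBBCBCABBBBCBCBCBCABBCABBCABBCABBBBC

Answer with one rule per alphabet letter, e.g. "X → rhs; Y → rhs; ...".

  step 1 ⇒ step 2: ABABBCBC ⇒ BB·BC·BB·BC·BC·AB·BC·AB
    A ↦ BB
    B ↦ BC
    C ↦ AB

A->BB, B->BC, C->AB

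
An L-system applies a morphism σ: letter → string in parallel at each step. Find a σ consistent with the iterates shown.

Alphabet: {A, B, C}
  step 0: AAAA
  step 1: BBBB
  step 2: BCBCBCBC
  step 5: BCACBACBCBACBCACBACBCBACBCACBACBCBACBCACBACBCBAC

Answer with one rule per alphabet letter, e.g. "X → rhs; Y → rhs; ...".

  step 1 ⇒ step 2: BBBB ⇒ BC·BC·BC·BC
    B ↦ BC
  step 0 ⇒ step 1: AAAA ⇒ B·B·B·B
    A ↦ B
    C ↦ AC  (constrained at step 2)

A->B, B->BC, C->AC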